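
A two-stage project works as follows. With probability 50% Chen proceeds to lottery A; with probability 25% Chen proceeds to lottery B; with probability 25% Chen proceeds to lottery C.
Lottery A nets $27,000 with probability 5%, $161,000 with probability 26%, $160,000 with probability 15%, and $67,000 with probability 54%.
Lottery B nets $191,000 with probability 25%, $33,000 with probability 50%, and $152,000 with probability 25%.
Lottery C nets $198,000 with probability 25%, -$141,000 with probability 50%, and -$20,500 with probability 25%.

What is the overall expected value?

$70,726.25

EV(A) = 0.05 × 27000 + 0.26 × 161000 + 0.15 × 160000 + 0.54 × 67000 = 1350 + 41860 + 24000 + 36180 = 103390
EV(B) = 0.25 × 191000 + 0.5 × 33000 + 0.25 × 152000 = 47750 + 16500 + 38000 = 102250
EV(C) = 0.25 × 198000 + 0.5 × (-141000) + 0.25 × (-20500) = 49500 − 70500 − 5125 = -26125
Overall = 0.5 × 103390 + 0.25 × 102250 + 0.25 × (-26125) = 51695 + 25562.5 − 6531.25 = 70726.25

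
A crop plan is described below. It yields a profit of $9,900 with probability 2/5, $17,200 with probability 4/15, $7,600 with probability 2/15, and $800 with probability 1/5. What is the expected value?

$9,720

EV = 2/5 × 9900 + 4/15 × 17200 + 2/15 × 7600 + 1/5 × 800 = 3960 + 4586.6667 + 1013.3333 + 160 = 9720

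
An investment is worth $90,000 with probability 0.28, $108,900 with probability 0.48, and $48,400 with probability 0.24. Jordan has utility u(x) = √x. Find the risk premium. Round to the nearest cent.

$1,944.96

E[u] = 0.28·√90000 + 0.48·√108900 + 0.24·√48400 = 0.28·300 + 0.48·330 + 0.24·220 = 295.2
CE = (295.2)² = 87143.04
Risk premium = EV − CE = 89088 − 87143.04 = 1944.96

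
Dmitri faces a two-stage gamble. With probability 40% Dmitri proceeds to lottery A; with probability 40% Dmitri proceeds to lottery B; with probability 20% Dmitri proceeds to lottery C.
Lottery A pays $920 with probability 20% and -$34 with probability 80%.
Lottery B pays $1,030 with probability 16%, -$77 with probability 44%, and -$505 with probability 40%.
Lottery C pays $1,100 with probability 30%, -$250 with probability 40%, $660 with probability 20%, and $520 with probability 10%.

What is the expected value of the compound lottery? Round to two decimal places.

$117.09

EV(A) = 0.2 × 920 + 0.8 × (-34) = 184 − 27.2 = 156.8
EV(B) = 0.16 × 1030 + 0.44 × (-77) + 0.4 × (-505) = 164.8 − 33.88 − 202 = -71.08
EV(C) = 0.3 × 1100 + 0.4 × (-250) + 0.2 × 660 + 0.1 × 520 = 330 − 100 + 132 + 52 = 414
Overall = 0.4 × 156.8 + 0.4 × (-71.08) + 0.2 × 414 = 62.72 − 28.432 + 82.8 = 117.088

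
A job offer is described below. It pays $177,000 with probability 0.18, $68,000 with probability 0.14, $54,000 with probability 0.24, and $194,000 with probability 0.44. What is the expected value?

EV = 0.18 × 177000 + 0.14 × 68000 + 0.24 × 54000 + 0.44 × 194000 = 31860 + 9520 + 12960 + 85360 = 139700

$139,700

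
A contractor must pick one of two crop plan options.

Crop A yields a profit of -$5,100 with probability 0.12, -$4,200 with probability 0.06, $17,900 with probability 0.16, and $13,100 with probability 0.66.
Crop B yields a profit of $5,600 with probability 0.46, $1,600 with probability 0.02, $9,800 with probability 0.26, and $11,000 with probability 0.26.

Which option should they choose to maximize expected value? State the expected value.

Crop A ($10,646)

Crop A = 0.12 × (-5100) + 0.06 × (-4200) + 0.16 × 17900 + 0.66 × 13100 = -612 − 252 + 2864 + 8646 = 10646
Crop B = 0.46 × 5600 + 0.02 × 1600 + 0.26 × 9800 + 0.26 × 11000 = 2576 + 32 + 2548 + 2860 = 8016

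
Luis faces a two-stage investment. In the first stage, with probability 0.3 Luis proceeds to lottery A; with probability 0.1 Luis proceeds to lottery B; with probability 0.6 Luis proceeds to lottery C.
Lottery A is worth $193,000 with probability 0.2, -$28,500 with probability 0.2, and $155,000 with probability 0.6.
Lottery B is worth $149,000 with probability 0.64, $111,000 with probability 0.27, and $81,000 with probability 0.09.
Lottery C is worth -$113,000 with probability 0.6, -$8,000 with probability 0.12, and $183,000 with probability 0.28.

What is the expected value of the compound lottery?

EV(A) = 0.2 × 193000 + 0.2 × (-28500) + 0.6 × 155000 = 38600 − 5700 + 93000 = 125900
EV(B) = 0.64 × 149000 + 0.27 × 111000 + 0.09 × 81000 = 95360 + 29970 + 7290 = 132620
EV(C) = 0.6 × (-113000) + 0.12 × (-8000) + 0.28 × 183000 = -67800 − 960 + 51240 = -17520
Overall = 0.3 × 125900 + 0.1 × 132620 + 0.6 × (-17520) = 37770 + 13262 − 10512 = 40520

$40,520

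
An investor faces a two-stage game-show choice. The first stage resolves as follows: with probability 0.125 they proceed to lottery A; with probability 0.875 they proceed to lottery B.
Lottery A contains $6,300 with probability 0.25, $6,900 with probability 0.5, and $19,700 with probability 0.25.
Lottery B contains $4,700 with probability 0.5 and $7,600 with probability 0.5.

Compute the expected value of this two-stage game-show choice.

$6,625

EV(A) = 0.25 × 6300 + 0.5 × 6900 + 0.25 × 19700 = 1575 + 3450 + 4925 = 9950
EV(B) = 0.5 × 4700 + 0.5 × 7600 = 2350 + 3800 = 6150
Overall = 0.125 × 9950 + 0.875 × 6150 = 1243.75 + 5381.25 = 6625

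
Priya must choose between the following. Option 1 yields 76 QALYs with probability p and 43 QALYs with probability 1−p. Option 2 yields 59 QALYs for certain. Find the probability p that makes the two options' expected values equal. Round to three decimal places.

p·76 + (1−p)·43 = 59
33p + 43 = 59
p = (59 − 43) / 33

p = 0.485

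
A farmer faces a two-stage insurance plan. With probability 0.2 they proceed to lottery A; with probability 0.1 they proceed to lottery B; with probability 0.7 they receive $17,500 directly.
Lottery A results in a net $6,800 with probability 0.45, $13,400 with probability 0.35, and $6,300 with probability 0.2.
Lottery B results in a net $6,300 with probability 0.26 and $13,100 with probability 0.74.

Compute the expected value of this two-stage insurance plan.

EV(A) = 0.45 × 6800 + 0.35 × 13400 + 0.2 × 6300 = 3060 + 4690 + 1260 = 9010
EV(B) = 0.26 × 6300 + 0.74 × 13100 = 1638 + 9694 = 11332
Branch C: 17500 (certain)
Overall = 0.2 × 9010 + 0.1 × 11332 + 0.7 × 17500 = 1802 + 1133.2 + 12250 = 15185.2

$15,185.20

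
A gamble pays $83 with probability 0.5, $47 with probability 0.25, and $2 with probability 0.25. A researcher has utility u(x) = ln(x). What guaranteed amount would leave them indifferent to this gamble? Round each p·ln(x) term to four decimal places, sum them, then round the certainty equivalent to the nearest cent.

$28.37

E[u] = 0.5·ln(83) + 0.25·ln(47) + 0.25·ln(2) = 2.2094 + 0.9625 + 0.1733 = 3.3452
CE = e^3.3452 ≈ 28.37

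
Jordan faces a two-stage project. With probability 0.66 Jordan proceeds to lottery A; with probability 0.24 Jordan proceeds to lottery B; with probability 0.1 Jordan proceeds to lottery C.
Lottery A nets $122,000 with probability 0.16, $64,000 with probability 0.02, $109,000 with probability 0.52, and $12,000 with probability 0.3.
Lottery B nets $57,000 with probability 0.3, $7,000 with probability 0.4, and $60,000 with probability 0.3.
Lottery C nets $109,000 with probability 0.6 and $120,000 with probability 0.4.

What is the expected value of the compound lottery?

EV(A) = 0.16 × 122000 + 0.02 × 64000 + 0.52 × 109000 + 0.3 × 12000 = 19520 + 1280 + 56680 + 3600 = 81080
EV(B) = 0.3 × 57000 + 0.4 × 7000 + 0.3 × 60000 = 17100 + 2800 + 18000 = 37900
EV(C) = 0.6 × 109000 + 0.4 × 120000 = 65400 + 48000 = 113400
Overall = 0.66 × 81080 + 0.24 × 37900 + 0.1 × 113400 = 53512.8 + 9096 + 11340 = 73948.8

$73,948.80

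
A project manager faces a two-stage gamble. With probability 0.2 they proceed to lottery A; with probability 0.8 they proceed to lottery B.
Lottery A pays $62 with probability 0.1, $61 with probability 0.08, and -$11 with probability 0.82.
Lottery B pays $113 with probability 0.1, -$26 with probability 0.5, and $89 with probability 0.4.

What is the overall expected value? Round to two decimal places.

EV(A) = 0.1 × 62 + 0.08 × 61 + 0.82 × (-11) = 6.2 + 4.88 − 9.02 = 2.06
EV(B) = 0.1 × 113 + 0.5 × (-26) + 0.4 × 89 = 11.3 − 13 + 35.6 = 33.9
Overall = 0.2 × 2.06 + 0.8 × 33.9 = 0.412 + 27.12 = 27.532

$27.53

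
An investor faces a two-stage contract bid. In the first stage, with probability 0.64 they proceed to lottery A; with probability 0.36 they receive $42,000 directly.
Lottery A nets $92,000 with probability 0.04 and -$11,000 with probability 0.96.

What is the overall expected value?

EV(A) = 0.04 × 92000 + 0.96 × (-11000) = 3680 − 10560 = -6880
Branch B: 42000 (certain)
Overall = 0.64 × (-6880) + 0.36 × 42000 = -4403.2 + 15120 = 10716.8

$10,716.80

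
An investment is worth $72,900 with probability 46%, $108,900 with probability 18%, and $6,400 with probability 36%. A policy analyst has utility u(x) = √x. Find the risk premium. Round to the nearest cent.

$10,326.24

E[u] = 0.46·√72900 + 0.18·√108900 + 0.36·√6400 = 0.46·270 + 0.18·330 + 0.36·80 = 212.4
CE = (212.4)² = 45113.76
Risk premium = EV − CE = 55440 − 45113.76 = 10326.24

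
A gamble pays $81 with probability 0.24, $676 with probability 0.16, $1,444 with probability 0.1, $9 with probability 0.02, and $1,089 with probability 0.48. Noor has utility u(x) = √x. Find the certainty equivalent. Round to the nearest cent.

E[u] = 0.24·√81 + 0.16·√676 + 0.1·√1444 + 0.02·√9 + 0.48·√1089 = 0.24·9 + 0.16·26 + 0.1·38 + 0.02·3 + 0.48·33 = 26.02
CE = (26.02)² = 677.0404

$677.04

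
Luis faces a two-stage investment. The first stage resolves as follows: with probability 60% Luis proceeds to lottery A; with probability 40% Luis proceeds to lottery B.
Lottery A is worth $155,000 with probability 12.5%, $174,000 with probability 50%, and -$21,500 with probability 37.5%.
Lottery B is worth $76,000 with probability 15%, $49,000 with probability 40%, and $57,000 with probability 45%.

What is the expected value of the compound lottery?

$81,647.50

EV(A) = 0.125 × 155000 + 0.5 × 174000 + 0.375 × (-21500) = 19375 + 87000 − 8062.5 = 98312.5
EV(B) = 0.15 × 76000 + 0.4 × 49000 + 0.45 × 57000 = 11400 + 19600 + 25650 = 56650
Overall = 0.6 × 98312.5 + 0.4 × 56650 = 58987.5 + 22660 = 81647.5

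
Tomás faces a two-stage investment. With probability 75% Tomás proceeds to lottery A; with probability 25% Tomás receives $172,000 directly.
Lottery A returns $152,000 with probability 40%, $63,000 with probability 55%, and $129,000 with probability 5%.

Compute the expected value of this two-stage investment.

EV(A) = 0.4 × 152000 + 0.55 × 63000 + 0.05 × 129000 = 60800 + 34650 + 6450 = 101900
Branch B: 172000 (certain)
Overall = 0.75 × 101900 + 0.25 × 172000 = 76425 + 43000 = 119425

$119,425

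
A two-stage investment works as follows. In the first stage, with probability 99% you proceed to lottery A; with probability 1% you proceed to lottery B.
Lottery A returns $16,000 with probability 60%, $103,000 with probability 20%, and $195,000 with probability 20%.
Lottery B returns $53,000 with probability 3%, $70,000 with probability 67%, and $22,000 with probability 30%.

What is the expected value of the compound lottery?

$69,058.90

EV(A) = 0.6 × 16000 + 0.2 × 103000 + 0.2 × 195000 = 9600 + 20600 + 39000 = 69200
EV(B) = 0.03 × 53000 + 0.67 × 70000 + 0.3 × 22000 = 1590 + 46900 + 6600 = 55090
Overall = 0.99 × 69200 + 0.01 × 55090 = 68508 + 550.9 = 69058.9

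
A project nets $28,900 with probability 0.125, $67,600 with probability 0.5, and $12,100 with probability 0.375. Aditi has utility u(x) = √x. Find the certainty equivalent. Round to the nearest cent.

$37,056.25

E[u] = 0.125·√28900 + 0.5·√67600 + 0.375·√12100 = 0.125·170 + 0.5·260 + 0.375·110 = 192.5
CE = (192.5)² = 37056.25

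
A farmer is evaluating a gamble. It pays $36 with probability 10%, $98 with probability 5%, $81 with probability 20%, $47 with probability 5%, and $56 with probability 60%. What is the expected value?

EV = 0.1 × 36 + 0.05 × 98 + 0.2 × 81 + 0.05 × 47 + 0.6 × 56 = 3.6 + 4.9 + 16.2 + 2.35 + 33.6 = 60.65

$60.65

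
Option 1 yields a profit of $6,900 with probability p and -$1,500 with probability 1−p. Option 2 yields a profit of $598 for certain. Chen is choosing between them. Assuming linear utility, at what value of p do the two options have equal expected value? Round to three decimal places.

p·6900 + (1−p)·(-1500) = 598
8400p − 1500 = 598
p = (598 + 1500) / 8400

p = 0.250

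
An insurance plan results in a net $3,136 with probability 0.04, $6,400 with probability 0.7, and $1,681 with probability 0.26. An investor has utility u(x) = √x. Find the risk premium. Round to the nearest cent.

$295.29

E[u] = 0.04·√3136 + 0.7·√6400 + 0.26·√1681 = 0.04·56 + 0.7·80 + 0.26·41 = 68.9
CE = (68.9)² = 4747.21
Risk premium = EV − CE = 5042.5 − 4747.21 = 295.29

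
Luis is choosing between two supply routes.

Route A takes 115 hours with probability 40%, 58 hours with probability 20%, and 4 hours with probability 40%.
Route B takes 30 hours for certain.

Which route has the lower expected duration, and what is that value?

Route B (30 hours)

Route A = 0.4 × 115 + 0.2 × 58 + 0.4 × 4 = 46 + 11.6 + 1.6 = 59.2
Route B: 30 (certain)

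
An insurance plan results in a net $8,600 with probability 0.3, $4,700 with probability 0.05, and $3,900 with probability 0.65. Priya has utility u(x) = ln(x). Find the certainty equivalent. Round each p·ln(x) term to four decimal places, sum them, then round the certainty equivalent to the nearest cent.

E[u] = 0.3·ln(8600) + 0.05·ln(4700) + 0.65·ln(3900) = 2.7179 + 0.4228 + 5.3747 = 8.5154
CE = e^8.5154 ≈ 4991.04

$4,991.04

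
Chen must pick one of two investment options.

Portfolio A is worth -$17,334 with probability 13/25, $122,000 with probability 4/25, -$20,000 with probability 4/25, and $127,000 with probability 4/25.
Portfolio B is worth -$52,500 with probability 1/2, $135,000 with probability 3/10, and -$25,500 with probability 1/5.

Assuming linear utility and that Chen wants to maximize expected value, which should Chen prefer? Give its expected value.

Portfolio A = 13/25 × (-17334) + 4/25 × 122000 + 4/25 × (-20000) + 4/25 × 127000 = -9013.68 + 19520 − 3200 + 20320 = 27626.32
Portfolio B = 1/2 × (-52500) + 3/10 × 135000 + 1/5 × (-25500) = -26250 + 40500 − 5100 = 9150

Portfolio A ($27,626.32)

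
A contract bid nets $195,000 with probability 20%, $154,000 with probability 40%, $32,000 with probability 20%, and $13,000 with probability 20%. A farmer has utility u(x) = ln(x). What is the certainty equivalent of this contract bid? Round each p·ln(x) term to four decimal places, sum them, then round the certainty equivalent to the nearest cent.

$71,919.30

E[u] = 0.2·ln(195000) + 0.4·ln(154000) + 0.2·ln(32000) + 0.2·ln(13000) = 2.4362 + 4.7779 + 2.0747 + 1.8945 = 11.1833
CE = e^11.1833 ≈ 71919.30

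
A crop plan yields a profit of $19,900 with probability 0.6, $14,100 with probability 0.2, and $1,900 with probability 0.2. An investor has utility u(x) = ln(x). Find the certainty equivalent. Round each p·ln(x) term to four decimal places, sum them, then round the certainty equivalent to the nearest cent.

$11,612.07

E[u] = 0.6·ln(19900) + 0.2·ln(14100) + 0.2·ln(1900) = 5.9391 + 1.9108 + 1.5099 = 9.3598
CE = e^9.3598 ≈ 11612.07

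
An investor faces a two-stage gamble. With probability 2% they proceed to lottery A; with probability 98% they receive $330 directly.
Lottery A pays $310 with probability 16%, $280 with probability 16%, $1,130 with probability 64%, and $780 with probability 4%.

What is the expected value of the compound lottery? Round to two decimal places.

EV(A) = 0.16 × 310 + 0.16 × 280 + 0.64 × 1130 + 0.04 × 780 = 49.6 + 44.8 + 723.2 + 31.2 = 848.8
Branch B: 330 (certain)
Overall = 0.02 × 848.8 + 0.98 × 330 = 16.976 + 323.4 = 340.376

$340.38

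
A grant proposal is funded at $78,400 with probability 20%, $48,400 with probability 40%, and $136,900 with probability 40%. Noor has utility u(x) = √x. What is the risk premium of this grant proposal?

E[u] = 0.2·√78400 + 0.4·√48400 + 0.4·√136900 = 0.2·280 + 0.4·220 + 0.4·370 = 292
CE = (292)² = 85264
Risk premium = EV − CE = 89800 − 85264 = 4536

$4,536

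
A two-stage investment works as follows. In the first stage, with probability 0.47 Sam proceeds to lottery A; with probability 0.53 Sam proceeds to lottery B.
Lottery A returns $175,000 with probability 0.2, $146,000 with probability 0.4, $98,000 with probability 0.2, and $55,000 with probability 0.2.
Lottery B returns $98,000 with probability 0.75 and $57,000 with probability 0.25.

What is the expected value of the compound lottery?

$104,787.50

EV(A) = 0.2 × 175000 + 0.4 × 146000 + 0.2 × 98000 + 0.2 × 55000 = 35000 + 58400 + 19600 + 11000 = 124000
EV(B) = 0.75 × 98000 + 0.25 × 57000 = 73500 + 14250 = 87750
Overall = 0.47 × 124000 + 0.53 × 87750 = 58280 + 46507.5 = 104787.5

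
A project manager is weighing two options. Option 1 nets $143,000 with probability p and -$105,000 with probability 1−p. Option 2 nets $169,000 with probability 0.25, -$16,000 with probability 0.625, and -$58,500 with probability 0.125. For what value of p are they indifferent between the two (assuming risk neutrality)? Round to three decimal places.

EV(Option 2) = 0.25 × 169000 + 0.625 × (-16000) + 0.125 × (-58500) = 42250 − 10000 − 7312.5 = 24937.5
p·143000 + (1−p)·(-105000) = 24937.5
248000p − 105000 = 24937.5
p = (24937.5 + 105000) / 248000

p = 0.524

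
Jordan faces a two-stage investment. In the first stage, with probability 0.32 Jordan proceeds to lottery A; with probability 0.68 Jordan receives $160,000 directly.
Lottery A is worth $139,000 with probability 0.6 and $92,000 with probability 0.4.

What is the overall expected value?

$147,264

EV(A) = 0.6 × 139000 + 0.4 × 92000 = 83400 + 36800 = 120200
Branch B: 160000 (certain)
Overall = 0.32 × 120200 + 0.68 × 160000 = 38464 + 108800 = 147264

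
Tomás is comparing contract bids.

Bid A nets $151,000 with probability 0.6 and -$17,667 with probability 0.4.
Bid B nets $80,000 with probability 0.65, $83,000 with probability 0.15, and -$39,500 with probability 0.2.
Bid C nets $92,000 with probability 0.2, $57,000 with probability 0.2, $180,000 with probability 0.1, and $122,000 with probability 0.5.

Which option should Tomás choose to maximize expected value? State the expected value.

Bid C ($108,800)

Bid A = 0.6 × 151000 + 0.4 × (-17667) = 90600 − 7066.8 = 83533.2
Bid B = 0.65 × 80000 + 0.15 × 83000 + 0.2 × (-39500) = 52000 + 12450 − 7900 = 56550
Bid C = 0.2 × 92000 + 0.2 × 57000 + 0.1 × 180000 + 0.5 × 122000 = 18400 + 11400 + 18000 + 61000 = 108800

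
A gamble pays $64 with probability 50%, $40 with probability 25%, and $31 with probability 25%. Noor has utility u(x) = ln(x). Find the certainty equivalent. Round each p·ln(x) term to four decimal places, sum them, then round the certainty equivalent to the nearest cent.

E[u] = 0.5·ln(64) + 0.25·ln(40) + 0.25·ln(31) = 2.0794 + 0.9222 + 0.8585 = 3.8601
CE = e^3.8601 ≈ 47.47

$47.47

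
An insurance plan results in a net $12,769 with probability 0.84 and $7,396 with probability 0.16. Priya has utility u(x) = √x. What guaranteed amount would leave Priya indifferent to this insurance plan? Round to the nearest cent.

E[u] = 0.84·√12769 + 0.16·√7396 = 0.84·113 + 0.16·86 = 108.68
CE = (108.68)² = 11811.3424

$11,811.34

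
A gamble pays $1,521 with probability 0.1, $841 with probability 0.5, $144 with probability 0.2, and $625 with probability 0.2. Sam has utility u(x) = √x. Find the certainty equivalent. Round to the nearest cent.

$665.64

E[u] = 0.1·√1521 + 0.5·√841 + 0.2·√144 + 0.2·√625 = 0.1·39 + 0.5·29 + 0.2·12 + 0.2·25 = 25.8
CE = (25.8)² = 665.64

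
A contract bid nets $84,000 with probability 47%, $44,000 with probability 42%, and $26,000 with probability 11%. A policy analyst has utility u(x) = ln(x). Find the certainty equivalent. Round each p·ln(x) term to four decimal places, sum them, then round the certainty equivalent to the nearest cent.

$56,269.05

E[u] = 0.47·ln(84000) + 0.42·ln(44000) + 0.11·ln(26000) = 5.3291 + 4.4906 + 1.1182 = 10.9379
CE = e^10.9379 ≈ 56269.05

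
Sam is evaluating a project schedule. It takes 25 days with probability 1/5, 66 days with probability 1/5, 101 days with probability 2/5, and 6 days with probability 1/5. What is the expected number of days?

EV = 1/5 × 25 + 1/5 × 66 + 2/5 × 101 + 1/5 × 6 = 5 + 13.2 + 40.4 + 1.2 = 59.8

59.8 days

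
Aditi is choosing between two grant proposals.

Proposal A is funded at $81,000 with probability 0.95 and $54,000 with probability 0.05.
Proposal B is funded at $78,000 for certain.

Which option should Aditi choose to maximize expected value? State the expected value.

Proposal A ($79,650)

Proposal A = 0.95 × 81000 + 0.05 × 54000 = 76950 + 2700 = 79650
Proposal B: 78000 (certain)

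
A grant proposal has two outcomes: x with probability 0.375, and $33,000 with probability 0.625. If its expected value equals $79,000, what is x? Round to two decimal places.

0.375·x + 0.625·33000 = 79000
0.375·x = 79000 − 20625 = 58375
x = 58375 / 0.375 = 155666.6667

x = $155,666.67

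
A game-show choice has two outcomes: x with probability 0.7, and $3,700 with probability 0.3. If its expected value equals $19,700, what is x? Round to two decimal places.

x = $26,557.14

0.7·x + 0.3·3700 = 19700
0.7·x = 19700 − 1110 = 18590
x = 18590 / 0.7 = 26557.1429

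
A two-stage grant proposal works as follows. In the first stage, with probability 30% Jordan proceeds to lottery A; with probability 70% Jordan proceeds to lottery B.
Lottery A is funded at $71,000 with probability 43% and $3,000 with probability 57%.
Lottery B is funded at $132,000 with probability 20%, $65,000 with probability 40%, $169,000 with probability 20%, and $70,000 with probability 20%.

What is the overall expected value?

$79,812

EV(A) = 0.43 × 71000 + 0.57 × 3000 = 30530 + 1710 = 32240
EV(B) = 0.2 × 132000 + 0.4 × 65000 + 0.2 × 169000 + 0.2 × 70000 = 26400 + 26000 + 33800 + 14000 = 100200
Overall = 0.3 × 32240 + 0.7 × 100200 = 9672 + 70140 = 79812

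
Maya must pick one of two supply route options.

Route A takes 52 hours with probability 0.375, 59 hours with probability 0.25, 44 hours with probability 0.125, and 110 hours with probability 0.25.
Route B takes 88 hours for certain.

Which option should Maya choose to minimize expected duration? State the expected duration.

Route A = 0.375 × 52 + 0.25 × 59 + 0.125 × 44 + 0.25 × 110 = 19.5 + 14.75 + 5.5 + 27.5 = 67.25
Route B: 88 (certain)

Route A (67.25 hours)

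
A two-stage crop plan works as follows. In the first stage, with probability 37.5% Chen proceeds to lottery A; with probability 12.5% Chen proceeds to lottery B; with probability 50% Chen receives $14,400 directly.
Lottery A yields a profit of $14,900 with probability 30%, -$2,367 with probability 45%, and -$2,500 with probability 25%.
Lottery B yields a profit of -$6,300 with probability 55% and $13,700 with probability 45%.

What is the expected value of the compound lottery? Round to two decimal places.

EV(A) = 0.3 × 14900 + 0.45 × (-2367) + 0.25 × (-2500) = 4470 − 1065.15 − 625 = 2779.85
EV(B) = 0.55 × (-6300) + 0.45 × 13700 = -3465 + 6165 = 2700
Branch C: 14400 (certain)
Overall = 0.375 × 2779.85 + 0.125 × 2700 + 0.5 × 14400 = 1042.44375 + 337.5 + 7200 = 8579.94375

$8,579.94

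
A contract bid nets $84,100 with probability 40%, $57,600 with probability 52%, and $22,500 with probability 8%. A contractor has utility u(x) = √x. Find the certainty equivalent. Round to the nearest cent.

E[u] = 0.4·√84100 + 0.52·√57600 + 0.08·√22500 = 0.4·290 + 0.52·240 + 0.08·150 = 252.8
CE = (252.8)² = 63907.84

$63,907.84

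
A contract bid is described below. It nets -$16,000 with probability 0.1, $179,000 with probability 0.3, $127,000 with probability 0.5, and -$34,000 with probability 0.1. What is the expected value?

EV = 0.1 × (-16000) + 0.3 × 179000 + 0.5 × 127000 + 0.1 × (-34000) = -1600 + 53700 + 63500 − 3400 = 112200

$112,200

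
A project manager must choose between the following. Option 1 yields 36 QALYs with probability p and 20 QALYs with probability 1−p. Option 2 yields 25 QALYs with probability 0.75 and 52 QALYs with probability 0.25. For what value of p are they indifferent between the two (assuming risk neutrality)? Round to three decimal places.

EV(Option 2) = 0.75 × 25 + 0.25 × 52 = 18.75 + 13 = 31.75
p·36 + (1−p)·20 = 31.75
16p + 20 = 31.75
p = (31.75 − 20) / 16

p = 0.734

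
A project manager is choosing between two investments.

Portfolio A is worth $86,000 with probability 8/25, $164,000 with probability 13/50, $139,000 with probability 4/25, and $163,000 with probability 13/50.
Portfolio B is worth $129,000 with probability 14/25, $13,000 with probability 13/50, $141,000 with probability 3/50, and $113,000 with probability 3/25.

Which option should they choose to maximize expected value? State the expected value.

Portfolio A ($134,780)

Portfolio A = 8/25 × 86000 + 13/50 × 164000 + 4/25 × 139000 + 13/50 × 163000 = 27520 + 42640 + 22240 + 42380 = 134780
Portfolio B = 14/25 × 129000 + 13/50 × 13000 + 3/50 × 141000 + 3/25 × 113000 = 72240 + 3380 + 8460 + 13560 = 97640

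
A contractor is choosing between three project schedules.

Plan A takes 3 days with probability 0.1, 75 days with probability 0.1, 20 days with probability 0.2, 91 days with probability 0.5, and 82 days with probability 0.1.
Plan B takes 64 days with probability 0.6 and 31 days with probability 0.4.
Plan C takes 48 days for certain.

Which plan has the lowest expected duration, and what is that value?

Plan A = 0.1 × 3 + 0.1 × 75 + 0.2 × 20 + 0.5 × 91 + 0.1 × 82 = 0.3 + 7.5 + 4 + 45.5 + 8.2 = 65.5
Plan B = 0.6 × 64 + 0.4 × 31 = 38.4 + 12.4 = 50.8
Plan C: 48 (certain)

Plan C (48 days)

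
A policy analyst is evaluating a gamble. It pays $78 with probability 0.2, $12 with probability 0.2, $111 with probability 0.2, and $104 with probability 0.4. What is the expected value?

$81.80

EV = 0.2 × 78 + 0.2 × 12 + 0.2 × 111 + 0.4 × 104 = 15.6 + 2.4 + 22.2 + 41.6 = 81.8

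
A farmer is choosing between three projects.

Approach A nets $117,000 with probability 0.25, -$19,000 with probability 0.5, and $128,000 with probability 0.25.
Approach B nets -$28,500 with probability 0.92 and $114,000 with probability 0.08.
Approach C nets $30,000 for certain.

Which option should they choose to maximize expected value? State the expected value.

Approach A = 0.25 × 117000 + 0.5 × (-19000) + 0.25 × 128000 = 29250 − 9500 + 32000 = 51750
Approach B = 0.92 × (-28500) + 0.08 × 114000 = -26220 + 9120 = -17100
Approach C: 30000 (certain)

Approach A ($51,750)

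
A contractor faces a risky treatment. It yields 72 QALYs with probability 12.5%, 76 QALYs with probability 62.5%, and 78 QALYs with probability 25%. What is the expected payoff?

76 QALYs

EV = 0.125 × 72 + 0.625 × 76 + 0.25 × 78 = 9 + 47.5 + 19.5 = 76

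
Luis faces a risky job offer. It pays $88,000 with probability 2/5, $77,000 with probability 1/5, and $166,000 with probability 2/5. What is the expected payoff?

EV = 2/5 × 88000 + 1/5 × 77000 + 2/5 × 166000 = 35200 + 15400 + 66400 = 117000

$117,000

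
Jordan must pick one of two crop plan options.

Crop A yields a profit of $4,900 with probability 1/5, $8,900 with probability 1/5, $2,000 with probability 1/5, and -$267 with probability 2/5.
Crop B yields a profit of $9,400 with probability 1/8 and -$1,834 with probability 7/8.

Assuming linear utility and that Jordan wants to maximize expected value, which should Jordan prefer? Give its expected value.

Crop A ($3,053.20)

Crop A = 1/5 × 4900 + 1/5 × 8900 + 1/5 × 2000 + 2/5 × (-267) = 980 + 1780 + 400 − 106.8 = 3053.2
Crop B = 1/8 × 9400 + 7/8 × (-1834) = 1175 − 1604.75 = -429.75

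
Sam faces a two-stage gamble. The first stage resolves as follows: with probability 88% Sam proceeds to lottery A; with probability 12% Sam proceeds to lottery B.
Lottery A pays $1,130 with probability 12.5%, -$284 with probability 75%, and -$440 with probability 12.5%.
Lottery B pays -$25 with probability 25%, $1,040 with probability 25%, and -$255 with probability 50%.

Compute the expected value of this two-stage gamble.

EV(A) = 0.125 × 1130 + 0.75 × (-284) + 0.125 × (-440) = 141.25 − 213 − 55 = -126.75
EV(B) = 0.25 × (-25) + 0.25 × 1040 + 0.5 × (-255) = -6.25 + 260 − 127.5 = 126.25
Overall = 0.88 × (-126.75) + 0.12 × 126.25 = -111.54 + 15.15 = -96.39

-$96.39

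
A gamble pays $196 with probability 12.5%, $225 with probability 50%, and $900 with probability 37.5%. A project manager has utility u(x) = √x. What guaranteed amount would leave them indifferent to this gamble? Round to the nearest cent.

$420.25

E[u] = 0.125·√196 + 0.5·√225 + 0.375·√900 = 0.125·14 + 0.5·15 + 0.375·30 = 20.5
CE = (20.5)² = 420.25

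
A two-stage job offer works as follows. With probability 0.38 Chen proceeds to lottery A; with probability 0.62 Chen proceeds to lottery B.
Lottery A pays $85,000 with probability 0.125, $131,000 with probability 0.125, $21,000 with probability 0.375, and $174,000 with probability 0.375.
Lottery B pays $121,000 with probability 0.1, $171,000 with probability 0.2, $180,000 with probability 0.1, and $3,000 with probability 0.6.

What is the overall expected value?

$79,029.50

EV(A) = 0.125 × 85000 + 0.125 × 131000 + 0.375 × 21000 + 0.375 × 174000 = 10625 + 16375 + 7875 + 65250 = 100125
EV(B) = 0.1 × 121000 + 0.2 × 171000 + 0.1 × 180000 + 0.6 × 3000 = 12100 + 34200 + 18000 + 1800 = 66100
Overall = 0.38 × 100125 + 0.62 × 66100 = 38047.5 + 40982 = 79029.5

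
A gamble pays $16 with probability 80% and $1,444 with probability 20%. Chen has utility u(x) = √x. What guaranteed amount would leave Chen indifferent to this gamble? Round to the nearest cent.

E[u] = 0.8·√16 + 0.2·√1444 = 0.8·4 + 0.2·38 = 10.8
CE = (10.8)² = 116.64

$116.64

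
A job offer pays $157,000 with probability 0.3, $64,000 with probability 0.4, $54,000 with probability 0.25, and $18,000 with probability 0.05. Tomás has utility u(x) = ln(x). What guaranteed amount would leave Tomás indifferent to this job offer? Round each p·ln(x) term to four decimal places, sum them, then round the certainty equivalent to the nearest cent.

E[u] = 0.3·ln(157000) + 0.4·ln(64000) + 0.25·ln(54000) + 0.05·ln(18000) = 3.5892 + 4.4267 + 2.7242 + 0.4899 = 11.2300
CE = e^11.2300 ≈ 75357.60

$75,357.60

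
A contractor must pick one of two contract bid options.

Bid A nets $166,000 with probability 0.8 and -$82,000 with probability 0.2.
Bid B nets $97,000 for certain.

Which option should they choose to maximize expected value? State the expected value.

Bid A ($116,400)

Bid A = 0.8 × 166000 + 0.2 × (-82000) = 132800 − 16400 = 116400
Bid B: 97000 (certain)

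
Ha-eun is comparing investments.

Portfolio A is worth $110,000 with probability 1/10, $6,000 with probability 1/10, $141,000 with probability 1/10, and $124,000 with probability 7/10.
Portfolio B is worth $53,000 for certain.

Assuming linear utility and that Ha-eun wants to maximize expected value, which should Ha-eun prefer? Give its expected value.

Portfolio A ($112,500)

Portfolio A = 1/10 × 110000 + 1/10 × 6000 + 1/10 × 141000 + 7/10 × 124000 = 11000 + 600 + 14100 + 86800 = 112500
Portfolio B: 53000 (certain)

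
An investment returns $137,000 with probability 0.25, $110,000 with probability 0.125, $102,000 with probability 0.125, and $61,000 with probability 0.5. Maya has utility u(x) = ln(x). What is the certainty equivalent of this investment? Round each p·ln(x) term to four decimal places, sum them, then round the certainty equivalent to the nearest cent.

E[u] = 0.25·ln(137000) + 0.125·ln(110000) + 0.125·ln(102000) + 0.5·ln(61000) = 2.9569 + 1.4510 + 1.4416 + 5.5093 = 11.3588
CE = e^11.3588 ≈ 85716.45

$85,716.45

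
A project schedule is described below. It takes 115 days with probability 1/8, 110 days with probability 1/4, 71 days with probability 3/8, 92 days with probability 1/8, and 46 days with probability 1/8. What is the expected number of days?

EV = 1/8 × 115 + 1/4 × 110 + 3/8 × 71 + 1/8 × 92 + 1/8 × 46 = 14.375 + 27.5 + 26.625 + 11.5 + 5.75 = 85.75

85.75 days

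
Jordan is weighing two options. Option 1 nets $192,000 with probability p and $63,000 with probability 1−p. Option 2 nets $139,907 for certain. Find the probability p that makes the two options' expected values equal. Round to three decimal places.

p = 0.596

p·192000 + (1−p)·63000 = 139907
129000p + 63000 = 139907
p = (139907 − 63000) / 129000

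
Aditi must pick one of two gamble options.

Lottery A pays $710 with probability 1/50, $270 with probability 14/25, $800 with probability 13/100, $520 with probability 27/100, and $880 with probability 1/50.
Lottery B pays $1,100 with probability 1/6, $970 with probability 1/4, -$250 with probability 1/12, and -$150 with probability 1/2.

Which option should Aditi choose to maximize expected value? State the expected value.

Lottery A ($427.40)

Lottery A = 1/50 × 710 + 14/25 × 270 + 13/100 × 800 + 27/100 × 520 + 1/50 × 880 = 14.2 + 151.2 + 104 + 140.4 + 17.6 = 427.4
Lottery B = 1/6 × 1100 + 1/4 × 970 + 1/12 × (-250) + 1/2 × (-150) = 183.3333 + 242.5 − 20.8333 − 75 = 330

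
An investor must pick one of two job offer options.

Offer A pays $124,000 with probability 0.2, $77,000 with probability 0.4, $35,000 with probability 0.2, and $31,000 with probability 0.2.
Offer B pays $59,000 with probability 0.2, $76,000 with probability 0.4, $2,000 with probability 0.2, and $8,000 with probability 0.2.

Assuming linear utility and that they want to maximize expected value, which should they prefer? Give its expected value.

Offer A ($68,800)

Offer A = 0.2 × 124000 + 0.4 × 77000 + 0.2 × 35000 + 0.2 × 31000 = 24800 + 30800 + 7000 + 6200 = 68800
Offer B = 0.2 × 59000 + 0.4 × 76000 + 0.2 × 2000 + 0.2 × 8000 = 11800 + 30400 + 400 + 1600 = 44200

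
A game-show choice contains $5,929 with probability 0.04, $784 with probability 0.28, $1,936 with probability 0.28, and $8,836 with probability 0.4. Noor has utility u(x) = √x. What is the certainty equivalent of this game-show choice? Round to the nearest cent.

$3,701.51

E[u] = 0.04·√5929 + 0.28·√784 + 0.28·√1936 + 0.4·√8836 = 0.04·77 + 0.28·28 + 0.28·44 + 0.4·94 = 60.84
CE = (60.84)² = 3701.5056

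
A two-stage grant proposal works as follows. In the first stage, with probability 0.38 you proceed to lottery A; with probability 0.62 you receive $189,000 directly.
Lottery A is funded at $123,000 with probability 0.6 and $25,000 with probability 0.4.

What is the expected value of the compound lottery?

EV(A) = 0.6 × 123000 + 0.4 × 25000 = 73800 + 10000 = 83800
Branch B: 189000 (certain)
Overall = 0.38 × 83800 + 0.62 × 189000 = 31844 + 117180 = 149024

$149,024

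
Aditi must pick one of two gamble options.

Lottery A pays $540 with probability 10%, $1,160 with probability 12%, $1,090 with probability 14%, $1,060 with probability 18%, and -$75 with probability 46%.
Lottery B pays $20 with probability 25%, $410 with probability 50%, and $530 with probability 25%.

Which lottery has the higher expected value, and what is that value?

Lottery A ($502.10)

Lottery A = 0.1 × 540 + 0.12 × 1160 + 0.14 × 1090 + 0.18 × 1060 + 0.46 × (-75) = 54 + 139.2 + 152.6 + 190.8 − 34.5 = 502.1
Lottery B = 0.25 × 20 + 0.5 × 410 + 0.25 × 530 = 5 + 205 + 132.5 = 342.5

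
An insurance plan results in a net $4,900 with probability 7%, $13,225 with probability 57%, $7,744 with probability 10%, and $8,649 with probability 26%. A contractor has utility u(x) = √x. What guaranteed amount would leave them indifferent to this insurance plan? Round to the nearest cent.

$10,697.76

E[u] = 0.07·√4900 + 0.57·√13225 + 0.1·√7744 + 0.26·√8649 = 0.07·70 + 0.57·115 + 0.1·88 + 0.26·93 = 103.43
CE = (103.43)² = 10697.7649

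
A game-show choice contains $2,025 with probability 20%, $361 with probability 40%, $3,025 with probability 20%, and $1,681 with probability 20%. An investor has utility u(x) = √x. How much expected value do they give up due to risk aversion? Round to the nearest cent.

E[u] = 0.2·√2025 + 0.4·√361 + 0.2·√3025 + 0.2·√1681 = 0.2·45 + 0.4·19 + 0.2·55 + 0.2·41 = 35.8
CE = (35.8)² = 1281.64
Risk premium = EV − CE = 1490.6 − 1281.64 = 208.96

$208.96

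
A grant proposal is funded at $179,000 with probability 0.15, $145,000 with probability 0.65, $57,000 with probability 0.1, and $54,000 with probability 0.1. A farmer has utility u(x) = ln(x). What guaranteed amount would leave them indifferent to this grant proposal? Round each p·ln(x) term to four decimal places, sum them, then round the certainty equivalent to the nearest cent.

E[u] = 0.15·ln(179000) + 0.65·ln(145000) + 0.1·ln(57000) + 0.1·ln(54000) = 1.8143 + 7.7249 + 1.0951 + 1.0897 = 11.7240
CE = e^11.7240 ≈ 123500.44

$123,500.44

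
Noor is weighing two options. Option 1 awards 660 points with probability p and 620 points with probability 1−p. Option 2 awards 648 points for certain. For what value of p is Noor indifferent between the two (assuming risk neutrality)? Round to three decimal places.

p = 0.700

p·660 + (1−p)·620 = 648
40p + 620 = 648
p = (648 − 620) / 40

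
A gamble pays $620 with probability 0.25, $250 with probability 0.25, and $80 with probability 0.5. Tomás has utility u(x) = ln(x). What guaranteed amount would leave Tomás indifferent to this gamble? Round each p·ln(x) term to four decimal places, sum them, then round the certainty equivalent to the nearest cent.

$177.47

E[u] = 0.25·ln(620) + 0.25·ln(250) + 0.5·ln(80) = 1.6074 + 1.3804 + 2.1910 = 5.1788
CE = e^5.1788 ≈ 177.47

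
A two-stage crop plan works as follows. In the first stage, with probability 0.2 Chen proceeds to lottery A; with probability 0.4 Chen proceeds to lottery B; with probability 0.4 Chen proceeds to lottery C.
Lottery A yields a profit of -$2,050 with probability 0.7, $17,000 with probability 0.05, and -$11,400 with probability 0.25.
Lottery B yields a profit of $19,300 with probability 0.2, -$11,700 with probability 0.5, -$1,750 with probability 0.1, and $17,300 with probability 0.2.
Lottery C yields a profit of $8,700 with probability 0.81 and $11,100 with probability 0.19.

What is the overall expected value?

EV(A) = 0.7 × (-2050) + 0.05 × 17000 + 0.25 × (-11400) = -1435 + 850 − 2850 = -3435
EV(B) = 0.2 × 19300 + 0.5 × (-11700) + 0.1 × (-1750) + 0.2 × 17300 = 3860 − 5850 − 175 + 3460 = 1295
EV(C) = 0.81 × 8700 + 0.19 × 11100 = 7047 + 2109 = 9156
Overall = 0.2 × (-3435) + 0.4 × 1295 + 0.4 × 9156 = -687 + 518 + 3662.4 = 3493.4

$3,493.40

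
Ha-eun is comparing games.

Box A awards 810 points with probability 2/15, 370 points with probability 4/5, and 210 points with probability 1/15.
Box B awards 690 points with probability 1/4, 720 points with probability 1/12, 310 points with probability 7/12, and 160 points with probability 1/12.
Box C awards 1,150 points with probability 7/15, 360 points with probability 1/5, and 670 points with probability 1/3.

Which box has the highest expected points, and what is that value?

Box C (832 points)

Box A = 2/15 × 810 + 4/5 × 370 + 1/15 × 210 = 108 + 296 + 14 = 418
Box B = 1/4 × 690 + 1/12 × 720 + 7/12 × 310 + 1/12 × 160 = 172.5 + 60 + 180.8333 + 13.3333 = 426.6667
Box C = 7/15 × 1150 + 1/5 × 360 + 1/3 × 670 = 536.6667 + 72 + 223.3333 = 832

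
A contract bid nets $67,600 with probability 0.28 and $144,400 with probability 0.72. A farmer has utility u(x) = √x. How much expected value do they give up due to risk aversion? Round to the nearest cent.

E[u] = 0.28·√67600 + 0.72·√144400 = 0.28·260 + 0.72·380 = 346.4
CE = (346.4)² = 119992.96
Risk premium = EV − CE = 122896 − 119992.96 = 2903.04

$2,903.04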